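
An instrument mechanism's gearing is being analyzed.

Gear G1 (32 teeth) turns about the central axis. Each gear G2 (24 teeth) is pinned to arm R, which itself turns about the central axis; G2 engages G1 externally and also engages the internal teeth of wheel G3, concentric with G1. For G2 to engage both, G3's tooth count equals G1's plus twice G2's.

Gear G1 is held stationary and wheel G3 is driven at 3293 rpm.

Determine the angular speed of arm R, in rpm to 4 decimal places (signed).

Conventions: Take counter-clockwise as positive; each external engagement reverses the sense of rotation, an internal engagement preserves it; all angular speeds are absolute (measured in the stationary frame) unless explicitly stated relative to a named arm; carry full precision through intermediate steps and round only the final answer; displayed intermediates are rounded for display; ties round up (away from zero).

recognized (axles ride arm R): planetary set, 32/24/80 teeth
normalise by the input: solve with ω_ring = 1, then scale by 3293 rpm
ring teeth: 32 + 2·24 = 80
32(ω_sun−ω_arm) = −80(ω_ring−ω_arm),  ω_sun = 0, ω_ring = 1
32(0−ω_arm) = −80(1−ω_arm)  ⇒  112·ω_arm = 80  ⇒  ω_arm = 5/7
scale: ω_arm = 5/7 × 3293 rpm = +2352.1429 rpm

+2352.1429 rpm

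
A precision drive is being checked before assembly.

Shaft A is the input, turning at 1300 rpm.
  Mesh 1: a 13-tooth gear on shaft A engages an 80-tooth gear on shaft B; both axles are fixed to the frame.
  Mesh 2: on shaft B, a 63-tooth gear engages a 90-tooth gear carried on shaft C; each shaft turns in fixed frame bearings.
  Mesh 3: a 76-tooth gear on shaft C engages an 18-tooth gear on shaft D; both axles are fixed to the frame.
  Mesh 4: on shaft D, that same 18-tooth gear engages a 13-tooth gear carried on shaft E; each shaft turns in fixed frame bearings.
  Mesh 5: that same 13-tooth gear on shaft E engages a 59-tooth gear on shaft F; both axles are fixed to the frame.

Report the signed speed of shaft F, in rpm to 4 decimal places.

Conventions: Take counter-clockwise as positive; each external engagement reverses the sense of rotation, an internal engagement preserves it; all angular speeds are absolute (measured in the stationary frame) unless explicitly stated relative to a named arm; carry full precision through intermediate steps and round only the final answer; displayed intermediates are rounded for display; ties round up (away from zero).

-190.4831 rpm

recognized (6 fixed axles, 5 meshes): fixed-axis compound train
mesh 1 [13T→80T]: ω = 1300.0000×13/80 = 211.2500 rpm, sense flips to −
mesh 2 [63T→90T]: ω = 211.2500×63/90 = 147.8750 rpm, sense flips to +
mesh 3 [76T→18T]: ω = 147.8750×76/18 = 624.3611 rpm, sense flips to −
mesh 4 [18T→13T]: ω = 624.3611×18/13 = 864.5000 rpm, sense flips to +
mesh 5 [13T→59T]: ω = 864.5000×13/59 = 190.4831 rpm, sense flips to −
signed output speed = -190.4831 rpm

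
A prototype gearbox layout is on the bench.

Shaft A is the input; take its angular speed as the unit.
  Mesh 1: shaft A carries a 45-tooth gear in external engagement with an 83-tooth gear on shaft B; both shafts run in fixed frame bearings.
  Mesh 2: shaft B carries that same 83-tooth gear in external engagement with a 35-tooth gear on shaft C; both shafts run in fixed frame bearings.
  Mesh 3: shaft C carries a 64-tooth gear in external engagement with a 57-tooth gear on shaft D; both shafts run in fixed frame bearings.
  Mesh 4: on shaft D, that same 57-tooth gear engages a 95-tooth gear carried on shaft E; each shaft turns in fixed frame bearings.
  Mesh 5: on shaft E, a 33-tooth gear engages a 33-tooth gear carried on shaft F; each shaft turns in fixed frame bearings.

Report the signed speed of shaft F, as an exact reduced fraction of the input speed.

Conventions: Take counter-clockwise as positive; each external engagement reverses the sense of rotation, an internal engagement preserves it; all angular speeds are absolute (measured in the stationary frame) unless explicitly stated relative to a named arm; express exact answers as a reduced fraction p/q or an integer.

5-mesh fixed-axis compound train (all bearings frame-fixed)
mesh 1 [45T→83T]: |ω|/ω_in = 1×45/83 = 45/83, sense flips to −
mesh 2 [83T→35T]: |ω|/ω_in = (45/83)×83/35 = 9/7, sense flips to +
mesh 3 [64T→57T]: |ω|/ω_in = (9/7)×64/57 = 192/133, sense flips to −
mesh 4 [57T→95T]: |ω|/ω_in = (192/133)×57/95 = 576/665, sense flips to +
mesh 5 [33T→33T]: |ω|/ω_in = (576/665)×33/33 = 576/665, sense flips to −
signed output speed (× input speed) = -576/665

-576/665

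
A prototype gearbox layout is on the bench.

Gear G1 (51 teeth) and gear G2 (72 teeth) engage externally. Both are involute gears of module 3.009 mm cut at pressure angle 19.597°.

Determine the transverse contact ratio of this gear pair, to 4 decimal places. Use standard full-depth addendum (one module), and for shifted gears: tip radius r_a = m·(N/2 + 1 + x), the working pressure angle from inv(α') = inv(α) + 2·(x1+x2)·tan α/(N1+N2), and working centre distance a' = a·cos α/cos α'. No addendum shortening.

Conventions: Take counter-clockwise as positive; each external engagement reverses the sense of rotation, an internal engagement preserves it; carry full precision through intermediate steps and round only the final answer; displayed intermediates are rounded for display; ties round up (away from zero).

1.8082

topology: single-mesh involute geometry — m = 3.009, 51T/72T pair
base radii: r_b1 = 72.284945, r_b2 = 102.049334
tip radii: r_a1 = 79.738500, r_a2 = 111.333000
no profile shift: α' = α, a' = a
action lengths: √(r_a1²−r_b1²) = 33.661775, √(r_a2²−r_b2²) = 44.508093
base pitch p_b = π·m·cos α = 8.905484
CR = (33.661775 + 44.508093 − 185.053500·sin 19.59700°)/8.905484 = 1.808156
contact ratio ≈ 1.8082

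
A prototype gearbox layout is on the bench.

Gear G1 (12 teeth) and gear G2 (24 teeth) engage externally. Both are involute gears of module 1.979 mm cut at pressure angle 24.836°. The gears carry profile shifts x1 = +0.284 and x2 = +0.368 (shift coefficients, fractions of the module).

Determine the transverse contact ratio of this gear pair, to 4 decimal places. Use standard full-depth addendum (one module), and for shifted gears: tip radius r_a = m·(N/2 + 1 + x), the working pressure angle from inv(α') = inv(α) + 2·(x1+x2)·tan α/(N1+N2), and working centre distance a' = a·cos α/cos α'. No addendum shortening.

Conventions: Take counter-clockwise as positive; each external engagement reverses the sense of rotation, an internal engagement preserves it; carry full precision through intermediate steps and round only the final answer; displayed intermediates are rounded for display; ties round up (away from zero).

single-mesh involute tooth geometry (12T engaging 24T at module 1.979)
base radii: r_b1 = 10.775818, r_b2 = 21.551637
tip radii: r_a1 = 14.415036, r_a2 = 26.455272
inv(α') = inv(24.836°) + 2·(+0.284+0.368)·tan α/(12+24) = 0.04612223  ⇒  α' = 28.61323°
a' = a·cos α / cos α' = 35.6220·cos 24.836°/cos 28.61323° = 36.824777
action lengths: √(r_a1²−r_b1²) = 9.574706, √(r_a2²−r_b2²) = 15.343024
base pitch p_b = π·m·cos α = 5.642205
CR = (9.574706 + 15.343024 − 36.824777·sin 28.61323°)/5.642205 = 1.290726
contact ratio ≈ 1.2907

1.2907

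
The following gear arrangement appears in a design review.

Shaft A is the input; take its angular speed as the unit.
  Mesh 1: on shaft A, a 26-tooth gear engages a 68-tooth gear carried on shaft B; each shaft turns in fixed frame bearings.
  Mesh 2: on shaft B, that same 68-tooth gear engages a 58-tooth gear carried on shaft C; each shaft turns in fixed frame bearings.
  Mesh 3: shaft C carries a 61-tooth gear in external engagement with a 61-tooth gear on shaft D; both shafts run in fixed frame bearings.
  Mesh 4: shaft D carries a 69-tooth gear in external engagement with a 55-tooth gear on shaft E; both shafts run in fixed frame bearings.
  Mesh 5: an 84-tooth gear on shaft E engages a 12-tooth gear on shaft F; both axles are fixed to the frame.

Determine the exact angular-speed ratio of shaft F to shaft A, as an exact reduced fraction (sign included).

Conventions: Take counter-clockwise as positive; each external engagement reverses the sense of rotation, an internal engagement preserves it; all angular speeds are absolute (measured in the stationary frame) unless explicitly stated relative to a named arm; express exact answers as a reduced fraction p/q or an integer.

class = fixed-axis compound train [5 meshes; 5 ratios multiply, 5 sense flips]
mesh 1 [26T→68T]: running ratio 13/34, sense −
mesh 2 [68T→58T]: running ratio 13/29, sense +
mesh 3 [61T→61T]: running ratio 13/29, sense −
mesh 4 [69T→55T]: running ratio 897/1595, sense +
mesh 5 [84T→12T]: running ratio 6279/1595, sense −
ω_out/ω_in = -6279/1595

-6279/1595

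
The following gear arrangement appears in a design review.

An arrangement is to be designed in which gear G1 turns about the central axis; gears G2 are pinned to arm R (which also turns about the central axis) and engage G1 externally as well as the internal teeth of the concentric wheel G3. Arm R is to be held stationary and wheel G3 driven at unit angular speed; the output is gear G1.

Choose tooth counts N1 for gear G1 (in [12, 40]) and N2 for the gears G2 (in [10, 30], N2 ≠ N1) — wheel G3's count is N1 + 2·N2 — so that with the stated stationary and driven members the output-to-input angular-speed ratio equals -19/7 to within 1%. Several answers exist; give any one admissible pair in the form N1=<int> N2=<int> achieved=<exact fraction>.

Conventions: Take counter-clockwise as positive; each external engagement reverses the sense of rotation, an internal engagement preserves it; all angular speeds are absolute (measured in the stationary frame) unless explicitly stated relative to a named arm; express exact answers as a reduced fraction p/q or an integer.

N1=14 N2=12 achieved=-19/7

topology: planetary set — design target -19/7, arm = carrier (Willis)
Willis with ω_arm = 0: ω_sun/ω_ring = −N3/N1; set equal to -19/7  ⇒  N3/N1 = −(-19/7) = 19/7
N3 = N1 + 2·N2  ⇒  N2/N1 = (N3/N1 − 1)/2 = (19/7 − 1)/2 = 6/7
smallest multiple with N1 ≥ 12 and N2 ≥ 10: k = 2  ⇒  N1 = 2·7 = 14, N2 = 2·6 = 12 (N1 ≤ 40, N2 ≤ 30, N2 ≠ N1 ✓), N3 = 14 + 2·12 = 38
check: −N3/N1 with N1 = 14, N3 = 38 gives -19/7; |achieved − target| = 0 ≤ 19/700 ✓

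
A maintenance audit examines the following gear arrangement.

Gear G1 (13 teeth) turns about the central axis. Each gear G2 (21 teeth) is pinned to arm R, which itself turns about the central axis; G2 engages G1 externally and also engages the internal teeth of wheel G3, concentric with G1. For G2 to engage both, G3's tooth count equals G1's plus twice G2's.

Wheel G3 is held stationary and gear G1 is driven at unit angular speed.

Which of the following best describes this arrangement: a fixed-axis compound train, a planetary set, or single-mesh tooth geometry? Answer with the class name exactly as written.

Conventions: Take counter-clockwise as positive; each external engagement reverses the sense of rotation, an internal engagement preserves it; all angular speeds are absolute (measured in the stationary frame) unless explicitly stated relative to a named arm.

class = planetary set [G3 = 13+2·21 = 55; Willis about the carrier]
classification: planetary set

planetary set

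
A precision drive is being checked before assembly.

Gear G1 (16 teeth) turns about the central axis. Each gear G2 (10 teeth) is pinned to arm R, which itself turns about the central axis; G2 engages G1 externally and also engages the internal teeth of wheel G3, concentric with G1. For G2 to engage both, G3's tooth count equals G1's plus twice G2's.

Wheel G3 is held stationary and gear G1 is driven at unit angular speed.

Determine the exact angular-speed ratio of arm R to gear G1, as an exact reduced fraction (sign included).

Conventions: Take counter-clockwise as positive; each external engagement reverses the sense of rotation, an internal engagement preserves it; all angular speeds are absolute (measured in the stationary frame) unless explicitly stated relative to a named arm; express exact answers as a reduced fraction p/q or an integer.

4/13

topology: planetary set — G1 16T / G2 10T / G3 36T, arm = carrier (Willis)
ring teeth: 16 + 2·10 = 36
16(ω_sun−ω_arm) = −36(ω_ring−ω_arm),  ω_ring = 0, ω_sun = 1
16(1−ω_arm) = −36(0−ω_arm)  ⇒  52·ω_arm = 16  ⇒  ω_arm = 4/13
ω_out/ω_in = 4/13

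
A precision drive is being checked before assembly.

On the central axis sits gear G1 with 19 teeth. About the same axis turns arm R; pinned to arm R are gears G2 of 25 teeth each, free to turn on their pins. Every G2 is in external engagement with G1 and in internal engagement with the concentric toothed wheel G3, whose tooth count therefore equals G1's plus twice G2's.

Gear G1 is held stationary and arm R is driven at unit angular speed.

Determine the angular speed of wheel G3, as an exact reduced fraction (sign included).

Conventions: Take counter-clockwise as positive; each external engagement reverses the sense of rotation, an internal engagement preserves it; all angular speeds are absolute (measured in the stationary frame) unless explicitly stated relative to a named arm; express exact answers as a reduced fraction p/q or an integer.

88/69

planetary set (19T centre, 25T on arm, 69T internal) — Willis relation
ring teeth: 19 + 2·25 = 69
19(ω_sun−ω_arm) = −69(ω_ring−ω_arm),  ω_sun = 0, ω_arm = 1
ω_ring = 1 − (19/69)(0−1) = 88/69
exact speed ratio = 88/69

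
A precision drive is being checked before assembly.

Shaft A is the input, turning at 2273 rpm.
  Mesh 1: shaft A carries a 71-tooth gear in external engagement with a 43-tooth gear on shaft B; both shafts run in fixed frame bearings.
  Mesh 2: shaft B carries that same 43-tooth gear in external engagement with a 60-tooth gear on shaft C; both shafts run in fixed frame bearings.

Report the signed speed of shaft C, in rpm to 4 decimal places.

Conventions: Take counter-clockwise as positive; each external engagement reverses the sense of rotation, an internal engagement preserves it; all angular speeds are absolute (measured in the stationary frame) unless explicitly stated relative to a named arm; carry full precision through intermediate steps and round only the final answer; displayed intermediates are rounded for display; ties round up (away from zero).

class = fixed-axis compound train [2 meshes; 2 ratios multiply, 2 sense flips]
mesh 1 [71T→43T]: ω = 2273.0000×71/43 = 3753.0930 rpm, sense flips to −
mesh 2 [43T→60T]: ω = 3753.0930×43/60 = 2689.7167 rpm, sense flips to +
signed output speed = +2689.7167 rpm

+2689.7167 rpm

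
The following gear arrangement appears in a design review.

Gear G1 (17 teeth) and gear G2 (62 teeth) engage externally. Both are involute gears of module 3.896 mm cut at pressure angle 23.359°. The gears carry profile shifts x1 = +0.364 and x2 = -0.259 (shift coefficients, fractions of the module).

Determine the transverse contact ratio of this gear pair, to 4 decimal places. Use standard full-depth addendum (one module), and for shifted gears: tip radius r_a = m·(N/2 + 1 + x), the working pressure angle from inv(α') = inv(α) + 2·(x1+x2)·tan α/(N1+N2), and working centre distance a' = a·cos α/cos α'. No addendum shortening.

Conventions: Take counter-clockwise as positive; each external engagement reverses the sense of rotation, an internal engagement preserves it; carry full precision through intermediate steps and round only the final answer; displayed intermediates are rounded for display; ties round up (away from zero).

1.4448

single-mesh involute tooth geometry (17T engaging 62T at module 3.896)
base radii: r_b1 = 30.401766, r_b2 = 110.877028
tip radii: r_a1 = 38.430144, r_a2 = 123.662936
inv(α') = inv(23.359°) + 2·(+0.364-0.259)·tan α/(17+62) = 0.02534592  ⇒  α' = 23.70584°
a' = a·cos α / cos α' = 153.8920·cos 23.359°/cos 23.70584° = 154.298227
action lengths: √(r_a1²−r_b1²) = 23.507629, √(r_a2²−r_b2²) = 54.761359
base pitch p_b = π·m·cos α = 11.236466
CR = (23.507629 + 54.761359 − 154.298227·sin 23.70584°)/11.236466 = 1.444828
contact ratio ≈ 1.4448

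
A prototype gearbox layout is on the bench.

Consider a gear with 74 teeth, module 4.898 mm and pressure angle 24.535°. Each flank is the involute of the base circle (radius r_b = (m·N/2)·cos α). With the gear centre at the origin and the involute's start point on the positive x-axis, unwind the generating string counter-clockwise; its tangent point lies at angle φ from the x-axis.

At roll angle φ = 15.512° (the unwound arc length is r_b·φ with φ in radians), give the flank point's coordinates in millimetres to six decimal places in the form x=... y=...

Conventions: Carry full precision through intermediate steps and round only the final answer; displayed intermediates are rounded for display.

class = single-mesh tooth geometry [base-circle involute, m = 4.898, 74T]
pitch radius r_p = m·N/2 = 4.898·74/2 = 181.226000
base radius r_b = r_p·cos α = 181.226000·cos 24.535° = 164.862702
roll angle φ = 15.512° = 0.27073547 rad
x = r_b·(cos φ + φ·sin φ) = 170.794464
y = r_b·(sin φ − φ·cos φ) = 1.082555

x=170.794464 y=1.082555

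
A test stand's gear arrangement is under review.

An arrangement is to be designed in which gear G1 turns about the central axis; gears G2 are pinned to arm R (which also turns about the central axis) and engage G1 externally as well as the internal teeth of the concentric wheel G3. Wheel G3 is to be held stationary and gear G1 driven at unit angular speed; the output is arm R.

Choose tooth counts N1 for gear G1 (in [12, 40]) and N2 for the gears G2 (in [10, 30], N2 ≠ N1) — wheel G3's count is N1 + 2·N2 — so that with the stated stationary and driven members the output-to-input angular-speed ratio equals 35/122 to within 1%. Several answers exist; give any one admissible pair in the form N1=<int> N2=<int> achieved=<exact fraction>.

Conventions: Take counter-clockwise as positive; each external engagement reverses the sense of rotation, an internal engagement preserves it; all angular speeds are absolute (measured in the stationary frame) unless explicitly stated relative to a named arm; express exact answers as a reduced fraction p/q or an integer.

topology: planetary set — design target 35/122, arm = carrier (Willis)
Willis with ω_ring = 0: ω_arm/ω_sun = N1/(N1+N3); set equal to 35/122  ⇒  N3/N1 = 1/(35/122) − 1 = 87/35
N3 = N1 + 2·N2  ⇒  N2/N1 = (N3/N1 − 1)/2 = (87/35 − 1)/2 = 26/35
smallest multiple with N1 ≥ 12 and N2 ≥ 10: k = 1  ⇒  N1 = 1·35 = 35, N2 = 1·26 = 26 (N1 ≤ 40, N2 ≤ 30, N2 ≠ N1 ✓), N3 = 35 + 2·26 = 87
check: N1/(N1+N3) with N1 = 35, N3 = 87 gives 35/122; |achieved − target| = 0 ≤ 7/2440 ✓

N1=35 N2=26 achieved=35/122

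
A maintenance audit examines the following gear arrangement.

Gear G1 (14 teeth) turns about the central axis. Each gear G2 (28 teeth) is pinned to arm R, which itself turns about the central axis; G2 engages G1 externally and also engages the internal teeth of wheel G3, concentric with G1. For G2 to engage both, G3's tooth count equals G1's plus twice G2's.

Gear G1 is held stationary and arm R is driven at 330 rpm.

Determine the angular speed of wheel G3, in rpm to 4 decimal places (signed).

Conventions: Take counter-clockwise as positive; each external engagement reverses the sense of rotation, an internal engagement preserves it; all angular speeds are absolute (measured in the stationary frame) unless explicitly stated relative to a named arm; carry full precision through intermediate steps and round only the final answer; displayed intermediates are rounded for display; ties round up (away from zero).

+396.0000 rpm

topology: planetary set — G1 14T / G2 28T / G3 70T, arm = carrier (Willis)
normalise by the input: solve with ω_arm = 1, then scale by 330 rpm
ring teeth: 14 + 2·28 = 70
14(ω_sun−ω_arm) = −70(ω_ring−ω_arm),  ω_sun = 0, ω_arm = 1
ω_ring = 1 − (14/70)(0−1) = 6/5
scale: ω_ring = 6/5 × 330 rpm = +396.0000 rpm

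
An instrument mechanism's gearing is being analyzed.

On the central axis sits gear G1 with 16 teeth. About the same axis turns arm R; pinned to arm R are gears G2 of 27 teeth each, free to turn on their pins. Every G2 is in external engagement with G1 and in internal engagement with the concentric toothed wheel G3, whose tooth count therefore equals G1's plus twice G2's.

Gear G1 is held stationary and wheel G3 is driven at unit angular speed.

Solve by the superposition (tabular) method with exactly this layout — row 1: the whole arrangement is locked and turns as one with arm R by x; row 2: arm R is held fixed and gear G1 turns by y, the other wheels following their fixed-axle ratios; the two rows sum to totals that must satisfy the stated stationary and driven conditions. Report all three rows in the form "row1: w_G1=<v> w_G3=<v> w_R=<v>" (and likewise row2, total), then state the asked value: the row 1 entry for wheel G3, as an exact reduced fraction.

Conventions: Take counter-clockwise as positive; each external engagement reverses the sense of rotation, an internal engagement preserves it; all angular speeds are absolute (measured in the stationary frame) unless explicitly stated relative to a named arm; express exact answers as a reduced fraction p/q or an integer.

planetary set (16T centre, 27T on arm, 70T internal) — Willis relation
superposition row 1 [locked train]: every member turns x
row 2: sun turns y, ring = −(16/70)·y, arm 0
boundary: total ω_sun = x + y = 0 and total ω_ring = x − (16/70)·y = 1  ⇒  y = -35/43, x = 35/43
row 2 ring = −(16/70)·(-35/43) = 8/43
totals (row 1 + row 2): sun 35/43 + (-35/43) = 0, ring 35/43 + 8/43 = 1, arm 35/43 + 0 = 35/43
asked cell (row1, ring) = 35/43

row1: w_G1=35/43 w_G3=35/43 w_R=35/43
row2: w_G1=-35/43 w_G3=8/43 w_R=0
total: w_G1=0 w_G3=1 w_R=35/43
asked value: 35/43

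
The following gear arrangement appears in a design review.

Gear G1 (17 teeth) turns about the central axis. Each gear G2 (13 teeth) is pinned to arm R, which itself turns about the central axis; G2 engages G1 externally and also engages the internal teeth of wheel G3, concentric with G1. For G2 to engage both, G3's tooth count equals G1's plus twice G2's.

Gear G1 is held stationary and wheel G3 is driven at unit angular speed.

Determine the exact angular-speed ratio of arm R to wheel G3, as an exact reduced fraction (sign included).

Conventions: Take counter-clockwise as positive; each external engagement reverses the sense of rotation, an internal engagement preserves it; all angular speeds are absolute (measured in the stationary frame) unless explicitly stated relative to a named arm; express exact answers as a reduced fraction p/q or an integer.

planetary set (17T centre, 13T on arm, 43T internal) — Willis relation
ring teeth: 17 + 2·13 = 43
17(ω_sun−ω_arm) = −43(ω_ring−ω_arm),  ω_sun = 0, ω_ring = 1
17(0−ω_arm) = −43(1−ω_arm)  ⇒  60·ω_arm = 43  ⇒  ω_arm = 43/60
ω_out/ω_in = 43/60

43/60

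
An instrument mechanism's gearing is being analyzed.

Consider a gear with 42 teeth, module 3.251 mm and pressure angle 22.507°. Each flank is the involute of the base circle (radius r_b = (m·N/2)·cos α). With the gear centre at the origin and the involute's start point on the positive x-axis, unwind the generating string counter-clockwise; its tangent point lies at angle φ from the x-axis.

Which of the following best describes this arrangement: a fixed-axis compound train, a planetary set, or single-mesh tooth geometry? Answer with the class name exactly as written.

topology: single-mesh involute geometry — m = 3.251, N = 42
classification: single-mesh tooth geometry

single-mesh tooth geometry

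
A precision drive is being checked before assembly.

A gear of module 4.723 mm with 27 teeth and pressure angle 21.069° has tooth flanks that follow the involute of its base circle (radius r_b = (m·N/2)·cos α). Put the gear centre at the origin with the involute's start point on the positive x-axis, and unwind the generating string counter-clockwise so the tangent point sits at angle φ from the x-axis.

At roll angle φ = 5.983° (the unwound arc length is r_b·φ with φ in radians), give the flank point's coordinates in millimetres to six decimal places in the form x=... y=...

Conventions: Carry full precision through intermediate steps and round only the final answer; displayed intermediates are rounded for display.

recognized (one wheel, involute flank): single-mesh tooth geometry, m = 4.723, N = 27
pitch radius r_p = m·N/2 = 4.723·27/2 = 63.760500
base radius r_b = r_p·cos α = 63.760500·cos 21.069° = 59.497994
roll angle φ = 5.983° = 0.10442305 rad
x = r_b·(cos φ + φ·sin φ) = 59.821499
y = r_b·(sin φ − φ·cos φ) = 0.022558

x=59.821499 y=0.022558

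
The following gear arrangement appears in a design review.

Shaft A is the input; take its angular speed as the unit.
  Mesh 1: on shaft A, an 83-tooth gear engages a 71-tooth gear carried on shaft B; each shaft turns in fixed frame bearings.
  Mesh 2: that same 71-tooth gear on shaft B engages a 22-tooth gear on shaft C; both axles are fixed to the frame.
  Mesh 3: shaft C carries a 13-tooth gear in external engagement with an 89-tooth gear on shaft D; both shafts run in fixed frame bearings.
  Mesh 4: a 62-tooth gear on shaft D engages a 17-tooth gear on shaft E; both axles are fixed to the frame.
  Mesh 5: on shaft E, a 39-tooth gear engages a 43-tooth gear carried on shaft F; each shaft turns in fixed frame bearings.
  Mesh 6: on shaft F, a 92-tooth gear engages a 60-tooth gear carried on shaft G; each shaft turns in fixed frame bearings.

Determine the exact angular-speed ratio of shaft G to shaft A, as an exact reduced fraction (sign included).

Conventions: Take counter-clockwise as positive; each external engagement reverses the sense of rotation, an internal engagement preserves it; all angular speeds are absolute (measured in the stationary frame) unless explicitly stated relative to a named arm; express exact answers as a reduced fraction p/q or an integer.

class = fixed-axis compound train [6 meshes; 6 ratios multiply, 6 sense flips]
mesh 1 [83T→71T]: running ratio 83/71, sense −
mesh 2 [71T→22T]: running ratio 83/22, sense +
mesh 3 [13T→89T]: running ratio 1079/1958, sense −
mesh 4 [62T→17T]: running ratio 33449/16643, sense +
mesh 5 [39T→43T]: running ratio 1304511/715649, sense −
mesh 6 [92T→60T]: running ratio 10001251/3578245, sense +
ω_out/ω_in = 10001251/3578245

10001251/3578245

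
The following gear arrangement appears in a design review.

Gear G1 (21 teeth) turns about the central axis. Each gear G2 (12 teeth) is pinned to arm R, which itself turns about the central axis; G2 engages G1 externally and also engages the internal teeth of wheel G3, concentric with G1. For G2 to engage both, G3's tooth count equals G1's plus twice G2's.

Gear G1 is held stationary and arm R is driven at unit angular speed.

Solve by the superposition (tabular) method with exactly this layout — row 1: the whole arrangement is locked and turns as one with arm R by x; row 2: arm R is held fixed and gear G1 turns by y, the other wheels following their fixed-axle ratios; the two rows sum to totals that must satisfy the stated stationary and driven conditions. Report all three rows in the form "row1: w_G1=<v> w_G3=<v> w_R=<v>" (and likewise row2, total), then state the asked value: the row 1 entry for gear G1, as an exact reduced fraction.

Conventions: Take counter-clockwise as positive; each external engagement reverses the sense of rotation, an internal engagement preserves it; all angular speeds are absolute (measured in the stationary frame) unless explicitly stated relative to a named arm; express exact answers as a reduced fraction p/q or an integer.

class = planetary set [G3 = 21+2·12 = 45; Willis about the carrier]
superposition row 1 [locked train]: every member turns x
row 2 (arm held, sun turns y): ω_ring = −(21/45)·y, ω_arm = 0
boundary: total ω_sun = x + y = 0 and total ω_arm = x = 1  ⇒  y = -1, x = 1
row 2 ring = −(21/45)·(-1) = 7/15
totals (row 1 + row 2): sun 1 + (-1) = 0, ring 1 + 7/15 = 22/15, arm 1 + 0 = 1
asked cell (row1, sun) = 1

row1: w_G1=1 w_G3=1 w_R=1
row2: w_G1=-1 w_G3=7/15 w_R=0
total: w_G1=0 w_G3=22/15 w_R=1
asked value: 1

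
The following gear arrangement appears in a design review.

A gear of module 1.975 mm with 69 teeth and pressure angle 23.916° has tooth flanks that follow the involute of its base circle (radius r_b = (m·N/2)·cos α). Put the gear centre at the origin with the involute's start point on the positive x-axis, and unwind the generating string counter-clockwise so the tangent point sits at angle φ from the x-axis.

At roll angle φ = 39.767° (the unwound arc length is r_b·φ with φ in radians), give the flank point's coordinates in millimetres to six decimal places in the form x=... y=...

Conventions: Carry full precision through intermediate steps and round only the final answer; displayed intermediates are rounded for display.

topology: single-mesh involute geometry — m = 1.975, N = 69
pitch radius r_p = m·N/2 = 1.975·69/2 = 68.137500
base radius r_b = r_p·cos α = 68.137500·cos 23.916° = 62.287268
roll angle φ = 39.767° = 0.69406508 rad
x = r_b·(cos φ + φ·sin φ) = 75.530953
y = r_b·(sin φ − φ·cos φ) = 6.613197

x=75.530953 y=6.613197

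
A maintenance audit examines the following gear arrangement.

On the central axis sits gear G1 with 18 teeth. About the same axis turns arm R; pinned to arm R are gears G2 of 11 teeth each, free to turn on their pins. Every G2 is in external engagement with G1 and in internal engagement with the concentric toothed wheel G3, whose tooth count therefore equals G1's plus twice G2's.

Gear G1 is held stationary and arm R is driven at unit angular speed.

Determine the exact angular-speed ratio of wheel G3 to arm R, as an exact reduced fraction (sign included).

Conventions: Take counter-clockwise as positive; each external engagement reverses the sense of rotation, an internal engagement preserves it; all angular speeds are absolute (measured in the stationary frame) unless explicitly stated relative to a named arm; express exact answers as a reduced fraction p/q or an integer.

recognized (axles ride arm R): planetary set, 18/11/40 teeth
ring teeth: 18 + 2·11 = 40
18(ω_sun−ω_arm) = −40(ω_ring−ω_arm),  ω_sun = 0, ω_arm = 1
ω_ring = 1 − (18/40)(0−1) = 29/20
ω_out/ω_in = 29/20

29/20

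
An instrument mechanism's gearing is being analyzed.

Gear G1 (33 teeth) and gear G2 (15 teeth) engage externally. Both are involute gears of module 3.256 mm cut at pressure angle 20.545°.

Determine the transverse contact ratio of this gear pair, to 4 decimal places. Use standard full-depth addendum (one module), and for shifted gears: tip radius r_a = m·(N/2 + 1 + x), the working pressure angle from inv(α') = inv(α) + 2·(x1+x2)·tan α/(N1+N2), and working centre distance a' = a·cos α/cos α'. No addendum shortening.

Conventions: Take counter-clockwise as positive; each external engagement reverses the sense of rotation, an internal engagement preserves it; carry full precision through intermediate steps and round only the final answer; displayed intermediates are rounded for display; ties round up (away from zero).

recognized (one external pair, fixed centres): single-mesh tooth geometry, m = 3.256, N1 = 33, N2 = 15
base radii: r_b1 = 50.306984, r_b2 = 22.866811
tip radii: r_a1 = 56.980000, r_a2 = 27.676000
no profile shift: α' = α, a' = a
action lengths: √(r_a1²−r_b1²) = 26.756826, √(r_a2²−r_b2²) = 15.590700
base pitch p_b = π·m·cos α = 9.578427
CR = (26.756826 + 15.590700 − 78.144000·sin 20.54500°)/9.578427 = 1.558026
contact ratio ≈ 1.5580

1.5580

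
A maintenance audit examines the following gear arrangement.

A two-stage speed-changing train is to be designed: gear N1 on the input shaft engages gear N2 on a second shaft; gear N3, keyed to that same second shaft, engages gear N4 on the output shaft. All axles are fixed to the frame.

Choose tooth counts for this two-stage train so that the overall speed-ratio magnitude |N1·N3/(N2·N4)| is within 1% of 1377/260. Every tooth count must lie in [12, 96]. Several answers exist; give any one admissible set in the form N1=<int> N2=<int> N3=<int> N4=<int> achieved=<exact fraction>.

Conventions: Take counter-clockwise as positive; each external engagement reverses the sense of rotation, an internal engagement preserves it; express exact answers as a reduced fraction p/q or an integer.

N1=17 N2=13 N3=81 N4=20 achieved=1377/260

class = fixed-axis compound train [2-stage, 1377/260 wanted]
target = 1377/260 in lowest terms: an exact hit needs N1·N3 = k·1377 and N2·N4 = k·260 for one integer k, every count in [12, 96]; additionally prefer no 1:1 stage (N1 ≠ N2, N3 ≠ N4)
k = 1: N1·N3 = 1377 = 17·81, N2·N4 = 260 = 13·20
achieved = 17·81/(13·20) = 1377/260; |achieved − target| = 0 ≤ 1377/26000 ✓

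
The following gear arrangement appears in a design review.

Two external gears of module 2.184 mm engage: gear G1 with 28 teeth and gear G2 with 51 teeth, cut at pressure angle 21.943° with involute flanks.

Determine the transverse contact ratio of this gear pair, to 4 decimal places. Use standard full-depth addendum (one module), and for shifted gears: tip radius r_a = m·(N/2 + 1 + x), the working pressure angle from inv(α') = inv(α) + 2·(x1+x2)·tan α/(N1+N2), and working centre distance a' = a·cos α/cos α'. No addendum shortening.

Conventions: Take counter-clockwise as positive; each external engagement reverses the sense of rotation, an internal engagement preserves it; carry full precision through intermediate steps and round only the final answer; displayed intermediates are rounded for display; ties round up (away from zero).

1.6120

recognized (one external pair, fixed centres): single-mesh tooth geometry, m = 2.184, N1 = 28, N2 = 51
base radii: r_b1 = 28.360954, r_b2 = 51.657453
tip radii: r_a1 = 32.760000, r_a2 = 57.876000
no profile shift: α' = α, a' = a
action lengths: √(r_a1²−r_b1²) = 16.397374, √(r_a2²−r_b2²) = 26.098639
base pitch p_b = π·m·cos α = 6.364183
CR = (16.397374 + 26.098639 − 86.268000·sin 21.94300°)/6.364183 = 1.611996
contact ratio ≈ 1.6120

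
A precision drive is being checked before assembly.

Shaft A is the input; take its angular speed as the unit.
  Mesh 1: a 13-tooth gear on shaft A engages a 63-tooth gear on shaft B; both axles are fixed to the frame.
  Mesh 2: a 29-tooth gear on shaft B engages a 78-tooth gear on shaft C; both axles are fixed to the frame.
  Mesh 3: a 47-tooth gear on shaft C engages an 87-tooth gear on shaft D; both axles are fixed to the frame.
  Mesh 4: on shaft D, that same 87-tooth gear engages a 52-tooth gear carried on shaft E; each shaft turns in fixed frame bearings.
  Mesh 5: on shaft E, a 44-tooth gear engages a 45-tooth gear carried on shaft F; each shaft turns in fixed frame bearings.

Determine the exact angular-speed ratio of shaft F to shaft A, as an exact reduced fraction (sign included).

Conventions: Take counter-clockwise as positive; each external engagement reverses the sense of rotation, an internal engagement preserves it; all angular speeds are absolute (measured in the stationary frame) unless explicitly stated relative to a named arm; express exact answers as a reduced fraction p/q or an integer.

-14993/221130

class = fixed-axis compound train [5 meshes; 5 ratios multiply, 5 sense flips]
mesh 1 [13T→63T]: running ratio 13/63, sense −
mesh 2 [29T→78T]: running ratio 29/378, sense +
mesh 3 [47T→87T]: running ratio 47/1134, sense −
mesh 4 [87T→52T]: running ratio 1363/19656, sense +
mesh 5 [44T→45T]: running ratio 14993/221130, sense −
ω_out/ω_in = -14993/221130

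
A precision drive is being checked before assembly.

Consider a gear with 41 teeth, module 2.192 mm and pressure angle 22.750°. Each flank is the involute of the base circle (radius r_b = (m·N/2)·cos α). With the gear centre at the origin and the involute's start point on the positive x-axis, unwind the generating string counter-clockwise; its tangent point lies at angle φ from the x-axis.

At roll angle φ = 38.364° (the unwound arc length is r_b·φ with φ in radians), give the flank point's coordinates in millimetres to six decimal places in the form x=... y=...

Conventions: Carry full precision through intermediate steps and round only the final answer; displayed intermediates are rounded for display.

x=49.713969 y=3.963740

recognized (one wheel, involute flank): single-mesh tooth geometry, m = 2.192, N = 41
pitch radius r_p = m·N/2 = 2.192·41/2 = 44.936000
base radius r_b = r_p·cos α = 44.936000·cos 22.750° = 41.440023
roll angle φ = 38.364° = 0.66957811 rad
x = r_b·(cos φ + φ·sin φ) = 49.713969
y = r_b·(sin φ − φ·cos φ) = 3.963740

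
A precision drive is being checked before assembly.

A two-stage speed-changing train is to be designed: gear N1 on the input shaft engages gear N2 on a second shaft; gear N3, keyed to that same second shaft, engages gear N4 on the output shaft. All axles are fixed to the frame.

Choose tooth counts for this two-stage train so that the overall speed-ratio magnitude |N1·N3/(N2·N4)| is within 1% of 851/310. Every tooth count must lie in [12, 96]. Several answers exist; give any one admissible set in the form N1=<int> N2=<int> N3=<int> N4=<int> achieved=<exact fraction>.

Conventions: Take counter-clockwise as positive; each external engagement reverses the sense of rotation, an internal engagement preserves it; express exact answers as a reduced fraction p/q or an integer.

design class (target 851/310): fixed-axis compound train
target = 851/310 in lowest terms: an exact hit needs N1·N3 = k·851 and N2·N4 = k·310 for one integer k, every count in [12, 96]; additionally prefer no 1:1 stage (N1 ≠ N2, N3 ≠ N4)
k = 1: no 1:1-free in-range split of k·851 and k·310 into factor pairs; take k = 2
k = 2: N1·N3 = 1702 = 23·74, N2·N4 = 620 = 20·31
achieved = 23·74/(20·31) = 851/310; |achieved − target| = 0 ≤ 851/31000 ✓

N1=23 N2=20 N3=74 N4=31 achieved=851/310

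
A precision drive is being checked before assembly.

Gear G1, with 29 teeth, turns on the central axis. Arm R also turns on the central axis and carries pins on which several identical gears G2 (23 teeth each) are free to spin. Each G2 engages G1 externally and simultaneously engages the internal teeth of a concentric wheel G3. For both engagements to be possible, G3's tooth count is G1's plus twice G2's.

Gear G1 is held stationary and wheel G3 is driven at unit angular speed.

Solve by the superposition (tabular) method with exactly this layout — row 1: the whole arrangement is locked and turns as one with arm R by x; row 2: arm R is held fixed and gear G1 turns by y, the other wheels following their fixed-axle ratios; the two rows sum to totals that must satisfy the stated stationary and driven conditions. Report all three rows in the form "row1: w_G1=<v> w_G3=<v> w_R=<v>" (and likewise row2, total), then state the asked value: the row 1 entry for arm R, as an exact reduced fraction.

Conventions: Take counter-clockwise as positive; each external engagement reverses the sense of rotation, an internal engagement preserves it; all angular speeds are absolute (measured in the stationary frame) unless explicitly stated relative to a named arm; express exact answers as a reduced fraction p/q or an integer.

row1: w_G1=75/104 w_G3=75/104 w_R=75/104
row2: w_G1=-75/104 w_G3=29/104 w_R=0
total: w_G1=0 w_G3=1 w_R=75/104
asked value: 75/104

class = planetary set [G3 = 29+2·23 = 75; Willis about the carrier]
row 1 (train locked, turned with arm): all members turn x
row 2 (arm held, sun turns y): ω_ring = −(29/75)·y, ω_arm = 0
boundary: total ω_sun = x + y = 0 and total ω_ring = x − (29/75)·y = 1  ⇒  y = -75/104, x = 75/104
row 2 ring = −(29/75)·(-75/104) = 29/104
totals (row 1 + row 2): sun 75/104 + (-75/104) = 0, ring 75/104 + 29/104 = 1, arm 75/104 + 0 = 75/104
asked cell (row1, arm) = 75/104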